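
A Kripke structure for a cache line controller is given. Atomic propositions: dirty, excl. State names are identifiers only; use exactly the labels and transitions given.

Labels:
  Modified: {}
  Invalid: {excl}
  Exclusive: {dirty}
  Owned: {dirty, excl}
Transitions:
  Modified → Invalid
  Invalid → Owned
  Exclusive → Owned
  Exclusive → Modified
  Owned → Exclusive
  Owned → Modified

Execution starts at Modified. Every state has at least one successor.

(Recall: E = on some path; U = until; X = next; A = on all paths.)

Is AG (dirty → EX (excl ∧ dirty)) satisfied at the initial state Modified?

No

States satisfying dirty → EX (excl ∧ dirty): {Modified, Invalid, Exclusive}.
States satisfying AG (dirty → EX (excl ∧ dirty)): ∅.
Owned is reachable from Modified and violates dirty → EX (excl ∧ dirty), so AG fails at Modified.
Modified ∉ Sat(AG (dirty → EX (excl ∧ dirty))).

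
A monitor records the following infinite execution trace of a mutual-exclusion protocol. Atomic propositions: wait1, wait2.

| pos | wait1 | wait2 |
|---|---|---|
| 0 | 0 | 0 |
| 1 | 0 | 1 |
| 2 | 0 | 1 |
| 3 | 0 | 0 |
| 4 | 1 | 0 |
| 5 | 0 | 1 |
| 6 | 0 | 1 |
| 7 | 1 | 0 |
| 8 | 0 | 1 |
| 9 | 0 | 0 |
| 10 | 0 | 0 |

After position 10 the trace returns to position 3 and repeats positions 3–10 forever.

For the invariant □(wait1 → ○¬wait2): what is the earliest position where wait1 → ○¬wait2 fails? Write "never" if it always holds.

4

Check wait1 → ○¬wait2 at each position in order: 0 ✓, 1 ✓, 2 ✓, 3 ✓.
At position 4 the labels are {wait1} and the next position 5 has {wait2}, so wait1 → ○¬wait2 is false there. This is the first violation.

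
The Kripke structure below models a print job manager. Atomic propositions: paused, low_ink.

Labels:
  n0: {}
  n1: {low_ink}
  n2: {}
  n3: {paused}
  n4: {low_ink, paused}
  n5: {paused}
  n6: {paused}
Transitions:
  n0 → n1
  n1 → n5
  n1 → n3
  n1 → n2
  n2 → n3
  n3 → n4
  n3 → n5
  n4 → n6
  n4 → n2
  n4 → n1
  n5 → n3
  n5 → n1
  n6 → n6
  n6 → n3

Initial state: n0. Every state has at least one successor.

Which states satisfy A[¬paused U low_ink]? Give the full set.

{n0, n1, n4}

States satisfying ¬paused: {n0, n1, n2}.
States satisfying low_ink: {n1, n4}.
States satisfying A[¬paused U low_ink]: {n0, n1, n4}.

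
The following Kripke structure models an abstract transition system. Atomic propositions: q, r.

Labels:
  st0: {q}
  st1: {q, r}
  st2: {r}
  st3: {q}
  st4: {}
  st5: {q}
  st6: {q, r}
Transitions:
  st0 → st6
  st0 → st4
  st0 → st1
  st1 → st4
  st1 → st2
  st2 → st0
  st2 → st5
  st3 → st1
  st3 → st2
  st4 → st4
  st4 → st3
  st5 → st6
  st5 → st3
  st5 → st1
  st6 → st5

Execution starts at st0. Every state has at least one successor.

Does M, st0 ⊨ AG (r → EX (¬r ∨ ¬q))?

Yes

States satisfying r → EX (¬r ∨ ¬q): {st0, st1, st2, st3, st4, st5, st6}.
States satisfying AG (r → EX (¬r ∨ ¬q)): {st0, st1, st2, st3, st4, st5, st6}.
Every state reachable from st0 satisfies r → EX (¬r ∨ ¬q).
st0 ∈ Sat(AG (r → EX (¬r ∨ ¬q))).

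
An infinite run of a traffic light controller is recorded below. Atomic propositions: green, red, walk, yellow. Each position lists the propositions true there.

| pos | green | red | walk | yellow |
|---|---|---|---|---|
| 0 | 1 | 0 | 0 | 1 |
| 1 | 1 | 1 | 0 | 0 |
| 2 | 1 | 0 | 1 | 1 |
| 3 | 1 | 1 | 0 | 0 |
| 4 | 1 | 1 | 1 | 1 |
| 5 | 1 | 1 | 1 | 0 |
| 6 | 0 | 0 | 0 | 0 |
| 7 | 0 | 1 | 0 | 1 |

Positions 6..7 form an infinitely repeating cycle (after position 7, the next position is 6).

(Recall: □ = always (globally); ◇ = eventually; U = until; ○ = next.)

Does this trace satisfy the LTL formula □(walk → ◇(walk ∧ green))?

walk → ◇(walk ∧ green) holds at every position 0..7, and those are all positions ever visited, so □(walk → ◇(walk ∧ green)) holds.
Positions where walk holds: 2, 4, 5.
Check ◇(walk ∧ green) at each: 2→ok, 4→ok, 5→ok.

Satisfied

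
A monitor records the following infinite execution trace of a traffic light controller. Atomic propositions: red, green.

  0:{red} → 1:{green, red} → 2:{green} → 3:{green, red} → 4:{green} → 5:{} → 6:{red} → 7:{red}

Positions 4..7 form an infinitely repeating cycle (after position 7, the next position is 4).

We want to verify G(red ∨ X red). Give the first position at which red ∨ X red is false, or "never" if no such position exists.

4

Check red ∨ X red at each position in order: 0 ✓, 1 ✓, 2 ✓, 3 ✓.
At position 4 the labels are {green} and the next position 5 has {}, so red ∨ X red is false there. This is the first violation.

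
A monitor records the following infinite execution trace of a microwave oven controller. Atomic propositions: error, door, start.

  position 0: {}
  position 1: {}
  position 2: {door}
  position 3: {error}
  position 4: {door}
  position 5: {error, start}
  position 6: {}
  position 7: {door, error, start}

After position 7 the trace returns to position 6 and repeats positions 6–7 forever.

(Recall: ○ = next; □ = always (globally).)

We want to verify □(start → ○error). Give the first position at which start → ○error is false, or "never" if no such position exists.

5

Check start → ○error at each position in order: 0 ✓, 1 ✓, 2 ✓, 3 ✓, 4 ✓.
At position 5 the labels are {error, start} and the next position 6 has {}, so start → ○error is false there. This is the first violation.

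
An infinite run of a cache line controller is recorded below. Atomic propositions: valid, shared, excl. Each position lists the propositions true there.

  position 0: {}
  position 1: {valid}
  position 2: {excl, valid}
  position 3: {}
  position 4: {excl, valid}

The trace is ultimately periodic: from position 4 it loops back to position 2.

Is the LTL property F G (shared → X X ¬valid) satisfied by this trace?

Satisfied

G (shared → X X ¬valid) holds at position 0, which is reachable from 0, so F G (shared → X X ¬valid) holds.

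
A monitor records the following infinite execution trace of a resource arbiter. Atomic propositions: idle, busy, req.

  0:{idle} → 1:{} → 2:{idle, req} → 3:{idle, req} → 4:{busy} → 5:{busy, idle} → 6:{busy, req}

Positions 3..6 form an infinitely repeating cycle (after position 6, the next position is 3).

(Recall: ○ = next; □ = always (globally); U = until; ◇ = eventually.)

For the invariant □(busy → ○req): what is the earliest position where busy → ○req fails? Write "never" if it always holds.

Check busy → ○req at each position in order: 0 ✓, 1 ✓, 2 ✓, 3 ✓.
At position 4 the labels are {busy} and the next position 5 has {busy, idle}, so busy → ○req is false there. This is the first violation.

4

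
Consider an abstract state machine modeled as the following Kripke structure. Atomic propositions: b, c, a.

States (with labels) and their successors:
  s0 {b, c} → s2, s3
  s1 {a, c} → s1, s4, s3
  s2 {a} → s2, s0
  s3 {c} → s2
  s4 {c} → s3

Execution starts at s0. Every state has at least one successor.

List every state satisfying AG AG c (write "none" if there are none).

States satisfying AG c: ∅.
States satisfying AG AG c: ∅.

none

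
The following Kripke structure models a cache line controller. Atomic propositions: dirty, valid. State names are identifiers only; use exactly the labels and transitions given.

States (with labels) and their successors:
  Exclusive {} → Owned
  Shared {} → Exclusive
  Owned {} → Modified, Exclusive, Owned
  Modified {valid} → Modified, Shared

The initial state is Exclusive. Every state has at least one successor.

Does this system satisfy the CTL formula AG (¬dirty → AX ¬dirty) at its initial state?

States satisfying ¬dirty → AX ¬dirty: {Exclusive, Shared, Owned, Modified}.
States satisfying AG (¬dirty → AX ¬dirty): {Exclusive, Shared, Owned, Modified}.
Every state reachable from Exclusive satisfies ¬dirty → AX ¬dirty.
Exclusive ∈ Sat(AG (¬dirty → AX ¬dirty)).

Holds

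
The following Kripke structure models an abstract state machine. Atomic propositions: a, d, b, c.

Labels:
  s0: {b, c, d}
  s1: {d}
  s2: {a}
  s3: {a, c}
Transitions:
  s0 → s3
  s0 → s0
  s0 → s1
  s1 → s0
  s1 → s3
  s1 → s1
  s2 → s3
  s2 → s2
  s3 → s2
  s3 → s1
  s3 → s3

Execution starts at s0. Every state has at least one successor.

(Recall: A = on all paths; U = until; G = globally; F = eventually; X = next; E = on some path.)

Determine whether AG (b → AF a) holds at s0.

States satisfying b → AF a: {s1, s2, s3}.
States satisfying AG (b → AF a): ∅.
s0 is reachable from s0 and violates b → AF a, so AG fails at s0.
s0 ∉ Sat(AG (b → AF a)).

Violated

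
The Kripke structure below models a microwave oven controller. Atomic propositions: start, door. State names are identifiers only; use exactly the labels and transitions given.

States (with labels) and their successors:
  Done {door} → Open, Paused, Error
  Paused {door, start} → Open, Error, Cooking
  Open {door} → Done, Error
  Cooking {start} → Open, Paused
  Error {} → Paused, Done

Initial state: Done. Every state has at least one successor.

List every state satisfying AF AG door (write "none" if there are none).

none

States satisfying AG door: ∅.
States satisfying AF AG door: ∅.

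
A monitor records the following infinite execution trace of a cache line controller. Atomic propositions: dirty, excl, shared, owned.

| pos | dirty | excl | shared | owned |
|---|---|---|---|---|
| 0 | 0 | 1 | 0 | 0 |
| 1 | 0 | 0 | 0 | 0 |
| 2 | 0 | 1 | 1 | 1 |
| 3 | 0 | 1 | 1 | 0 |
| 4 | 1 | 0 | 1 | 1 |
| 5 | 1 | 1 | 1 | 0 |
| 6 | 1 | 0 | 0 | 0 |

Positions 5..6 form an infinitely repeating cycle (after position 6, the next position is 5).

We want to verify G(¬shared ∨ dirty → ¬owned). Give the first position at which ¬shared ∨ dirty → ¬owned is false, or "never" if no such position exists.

Check ¬shared ∨ dirty → ¬owned at each position in order: 0 ✓, 1 ✓, 2 ✓, 3 ✓.
At position 4 the labels are {dirty, owned, shared}, so ¬shared ∨ dirty → ¬owned is false there. This is the first violation.

4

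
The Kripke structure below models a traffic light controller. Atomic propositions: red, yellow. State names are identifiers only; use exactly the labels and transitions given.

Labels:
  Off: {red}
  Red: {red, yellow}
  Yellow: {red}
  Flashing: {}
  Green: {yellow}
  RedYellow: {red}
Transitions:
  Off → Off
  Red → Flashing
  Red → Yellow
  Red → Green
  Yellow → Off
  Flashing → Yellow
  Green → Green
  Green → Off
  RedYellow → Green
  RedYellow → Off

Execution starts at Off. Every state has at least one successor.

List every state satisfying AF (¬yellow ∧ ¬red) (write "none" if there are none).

{Flashing}

States satisfying ¬yellow ∧ ¬red: {Flashing}.
States satisfying AF (¬yellow ∧ ¬red): {Flashing}.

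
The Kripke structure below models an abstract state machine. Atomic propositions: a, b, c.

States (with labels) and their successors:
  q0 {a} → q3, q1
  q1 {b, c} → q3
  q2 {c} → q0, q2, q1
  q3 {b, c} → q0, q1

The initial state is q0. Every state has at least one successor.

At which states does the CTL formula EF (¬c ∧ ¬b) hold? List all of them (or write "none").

{q0, q1, q2, q3}

States satisfying ¬c ∧ ¬b: {q0}.
States satisfying EF (¬c ∧ ¬b): {q0, q1, q2, q3}.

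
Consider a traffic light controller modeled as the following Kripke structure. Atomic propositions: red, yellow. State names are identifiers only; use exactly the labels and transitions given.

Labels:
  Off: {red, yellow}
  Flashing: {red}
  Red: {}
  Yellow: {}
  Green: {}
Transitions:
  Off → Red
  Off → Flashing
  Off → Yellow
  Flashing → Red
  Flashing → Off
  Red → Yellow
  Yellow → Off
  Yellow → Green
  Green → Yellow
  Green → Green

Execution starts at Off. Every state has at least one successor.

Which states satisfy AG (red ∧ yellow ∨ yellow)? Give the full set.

States satisfying red ∧ yellow ∨ yellow: {Off}.
States satisfying AG (red ∧ yellow ∨ yellow): ∅.

none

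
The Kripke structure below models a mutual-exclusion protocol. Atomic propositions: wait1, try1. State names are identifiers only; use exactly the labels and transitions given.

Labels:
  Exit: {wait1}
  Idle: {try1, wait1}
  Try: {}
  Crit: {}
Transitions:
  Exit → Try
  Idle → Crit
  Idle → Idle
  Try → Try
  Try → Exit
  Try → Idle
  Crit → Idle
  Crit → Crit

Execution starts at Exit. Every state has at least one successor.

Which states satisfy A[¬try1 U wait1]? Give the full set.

{Exit, Idle}

States satisfying ¬try1: {Exit, Try, Crit}.
States satisfying wait1: {Exit, Idle}.
States satisfying A[¬try1 U wait1]: {Exit, Idle}.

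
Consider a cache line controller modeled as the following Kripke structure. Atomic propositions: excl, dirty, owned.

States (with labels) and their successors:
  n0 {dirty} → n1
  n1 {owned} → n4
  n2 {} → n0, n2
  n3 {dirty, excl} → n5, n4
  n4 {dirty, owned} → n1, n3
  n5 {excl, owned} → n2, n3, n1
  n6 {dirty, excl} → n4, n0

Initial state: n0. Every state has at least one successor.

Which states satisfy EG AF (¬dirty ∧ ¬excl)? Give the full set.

{n2}

States satisfying AF (¬dirty ∧ ¬excl): {n0, n1, n2}.
States satisfying EG AF (¬dirty ∧ ¬excl): {n2}.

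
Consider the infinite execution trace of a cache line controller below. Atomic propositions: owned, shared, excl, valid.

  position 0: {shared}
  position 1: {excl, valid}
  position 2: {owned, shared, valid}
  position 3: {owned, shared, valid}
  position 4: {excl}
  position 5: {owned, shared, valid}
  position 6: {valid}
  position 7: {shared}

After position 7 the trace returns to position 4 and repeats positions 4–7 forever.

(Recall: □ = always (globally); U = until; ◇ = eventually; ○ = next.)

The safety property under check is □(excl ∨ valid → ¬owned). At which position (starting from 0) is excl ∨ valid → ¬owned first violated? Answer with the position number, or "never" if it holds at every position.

Check excl ∨ valid → ¬owned at each position in order: 0 ✓, 1 ✓.
At position 2 the labels are {owned, shared, valid}, so excl ∨ valid → ¬owned is false there. This is the first violation.

2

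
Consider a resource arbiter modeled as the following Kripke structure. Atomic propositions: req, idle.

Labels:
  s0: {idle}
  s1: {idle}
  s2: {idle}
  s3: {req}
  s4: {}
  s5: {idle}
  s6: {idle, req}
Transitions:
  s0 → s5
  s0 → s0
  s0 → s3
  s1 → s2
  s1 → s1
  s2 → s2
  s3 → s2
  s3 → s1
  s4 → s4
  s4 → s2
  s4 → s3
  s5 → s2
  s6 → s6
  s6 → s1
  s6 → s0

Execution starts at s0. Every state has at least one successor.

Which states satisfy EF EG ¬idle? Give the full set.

States satisfying EG ¬idle: {s4}.
States satisfying EF EG ¬idle: {s4}.

{s4}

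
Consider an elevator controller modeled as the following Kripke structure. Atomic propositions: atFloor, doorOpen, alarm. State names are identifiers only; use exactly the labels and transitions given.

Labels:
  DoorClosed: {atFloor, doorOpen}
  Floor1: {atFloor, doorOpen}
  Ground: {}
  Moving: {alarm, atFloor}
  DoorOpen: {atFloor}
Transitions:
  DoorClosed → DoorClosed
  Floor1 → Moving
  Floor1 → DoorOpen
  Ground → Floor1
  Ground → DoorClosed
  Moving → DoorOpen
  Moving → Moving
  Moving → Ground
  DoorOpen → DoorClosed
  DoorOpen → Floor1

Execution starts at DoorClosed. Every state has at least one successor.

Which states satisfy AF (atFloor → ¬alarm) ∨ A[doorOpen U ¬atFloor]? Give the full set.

States satisfying atFloor → ¬alarm: {DoorClosed, Floor1, Ground, DoorOpen}.
States satisfying AF (atFloor → ¬alarm): {DoorClosed, Floor1, Ground, DoorOpen}.
States satisfying doorOpen: {DoorClosed, Floor1}.
States satisfying ¬atFloor: {Ground}.
States satisfying A[doorOpen U ¬atFloor]: {Ground}.
States satisfying AF (atFloor → ¬alarm) ∨ A[doorOpen U ¬atFloor]: {DoorClosed, Floor1, Ground, DoorOpen}.

{DoorClosed, Floor1, Ground, DoorOpen}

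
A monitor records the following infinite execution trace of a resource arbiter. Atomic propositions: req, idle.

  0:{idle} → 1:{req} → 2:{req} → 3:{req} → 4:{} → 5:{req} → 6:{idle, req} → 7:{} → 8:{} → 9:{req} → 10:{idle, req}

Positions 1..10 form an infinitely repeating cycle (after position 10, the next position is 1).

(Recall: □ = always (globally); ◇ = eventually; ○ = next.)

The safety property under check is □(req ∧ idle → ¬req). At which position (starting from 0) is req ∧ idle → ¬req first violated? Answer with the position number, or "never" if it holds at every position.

Check req ∧ idle → ¬req at each position in order: 0 ✓, 1 ✓, 2 ✓, 3 ✓, 4 ✓, 5 ✓.
At position 6 the labels are {idle, req}, so req ∧ idle → ¬req is false there. This is the first violation.

6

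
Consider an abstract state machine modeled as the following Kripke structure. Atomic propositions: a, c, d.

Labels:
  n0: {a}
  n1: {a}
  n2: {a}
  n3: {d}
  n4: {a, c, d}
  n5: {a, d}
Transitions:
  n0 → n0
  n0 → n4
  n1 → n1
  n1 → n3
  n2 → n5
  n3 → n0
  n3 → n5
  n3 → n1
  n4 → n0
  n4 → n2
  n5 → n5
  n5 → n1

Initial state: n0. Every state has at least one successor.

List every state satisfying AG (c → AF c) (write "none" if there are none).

{n0, n1, n2, n3, n4, n5}

States satisfying c → AF c: {n0, n1, n2, n3, n4, n5}.
States satisfying AG (c → AF c): {n0, n1, n2, n3, n4, n5}.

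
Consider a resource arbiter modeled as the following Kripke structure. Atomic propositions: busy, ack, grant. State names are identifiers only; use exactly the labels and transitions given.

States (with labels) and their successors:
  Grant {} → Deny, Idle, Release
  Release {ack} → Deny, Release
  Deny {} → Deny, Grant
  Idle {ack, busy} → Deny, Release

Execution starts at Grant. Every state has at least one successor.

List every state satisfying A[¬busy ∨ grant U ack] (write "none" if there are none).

States satisfying ¬busy ∨ grant: {Grant, Release, Deny}.
States satisfying ack: {Release, Idle}.
States satisfying A[¬busy ∨ grant U ack]: {Release, Idle}.

{Release, Idle}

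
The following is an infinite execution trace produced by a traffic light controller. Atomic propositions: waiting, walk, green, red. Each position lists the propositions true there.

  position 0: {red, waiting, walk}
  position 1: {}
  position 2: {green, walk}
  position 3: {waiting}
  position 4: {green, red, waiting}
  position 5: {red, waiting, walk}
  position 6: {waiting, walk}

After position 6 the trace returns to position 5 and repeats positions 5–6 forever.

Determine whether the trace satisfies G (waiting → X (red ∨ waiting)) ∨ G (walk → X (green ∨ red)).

Does not hold

waiting → X (red ∨ waiting) must hold at every position from 0 onward. It fails at position 0, so G (waiting → X (red ∨ waiting)) is false.
Positions where waiting holds: 0, 3, 4, 5, 6.
Check X (red ∨ waiting) at each: 0→fails, 3→ok, 4→ok, 5→ok, 6→ok.
walk → X (green ∨ red) must hold at every position from 0 onward. It fails at position 0, so G (walk → X (green ∨ red)) is false.
Positions where walk holds: 0, 2, 5, 6.
Check X (green ∨ red) at each: 0→fails, 2→fails, 5→fails, 6→ok.
At position 0: G (waiting → X (red ∨ waiting)) is false; G (walk → X (green ∨ red)) is false; so G (waiting → X (red ∨ waiting)) ∨ G (walk → X (green ∨ red)) is false.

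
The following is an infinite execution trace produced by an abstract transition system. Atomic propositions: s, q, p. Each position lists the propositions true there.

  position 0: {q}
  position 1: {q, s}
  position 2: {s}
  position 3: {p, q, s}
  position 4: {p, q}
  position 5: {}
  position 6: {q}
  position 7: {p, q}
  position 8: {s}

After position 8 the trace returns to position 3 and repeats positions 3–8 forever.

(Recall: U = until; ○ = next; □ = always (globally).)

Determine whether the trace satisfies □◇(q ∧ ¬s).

◇(q ∧ ¬s) holds at every position 0..8, and those are all positions ever visited, so □◇(q ∧ ¬s) holds.

Holds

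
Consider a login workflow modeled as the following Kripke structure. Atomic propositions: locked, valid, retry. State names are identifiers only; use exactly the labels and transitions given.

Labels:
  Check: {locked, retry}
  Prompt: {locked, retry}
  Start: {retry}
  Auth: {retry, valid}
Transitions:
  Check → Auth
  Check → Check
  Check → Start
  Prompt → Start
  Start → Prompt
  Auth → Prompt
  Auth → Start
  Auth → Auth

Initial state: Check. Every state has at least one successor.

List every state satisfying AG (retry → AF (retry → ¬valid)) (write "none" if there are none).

States satisfying retry → AF (retry → ¬valid): {Check, Prompt, Start}.
States satisfying AG (retry → AF (retry → ¬valid)): {Prompt, Start}.

{Prompt, Start}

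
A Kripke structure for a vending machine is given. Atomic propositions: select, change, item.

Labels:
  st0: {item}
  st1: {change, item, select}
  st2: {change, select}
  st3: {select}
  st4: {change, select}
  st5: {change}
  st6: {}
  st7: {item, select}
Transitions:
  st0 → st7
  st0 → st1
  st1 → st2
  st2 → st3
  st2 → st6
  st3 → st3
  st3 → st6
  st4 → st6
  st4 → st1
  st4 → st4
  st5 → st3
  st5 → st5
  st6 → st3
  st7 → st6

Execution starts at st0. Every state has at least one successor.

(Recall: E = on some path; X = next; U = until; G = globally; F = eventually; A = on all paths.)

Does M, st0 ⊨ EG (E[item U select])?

States satisfying E[item U select]: {st0, st1, st2, st3, st4, st7}.
States satisfying EG (E[item U select]): {st0, st1, st2, st3, st4}.
st0 ∈ Sat(EG (E[item U select])).

Satisfied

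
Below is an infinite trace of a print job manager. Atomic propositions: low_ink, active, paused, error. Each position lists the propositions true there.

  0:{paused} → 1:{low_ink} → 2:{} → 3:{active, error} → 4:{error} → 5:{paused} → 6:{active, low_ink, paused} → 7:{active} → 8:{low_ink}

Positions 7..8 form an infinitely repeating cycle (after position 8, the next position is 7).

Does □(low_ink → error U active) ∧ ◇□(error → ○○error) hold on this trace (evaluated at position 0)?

Violated

low_ink → error U active must hold at every position from 0 onward. It fails at position 1, so □(low_ink → error U active) is false.
Positions where low_ink holds: 1, 6, 8.
Check error U active at each: 1→fails, 6→ok, 8→fails.
□(error → ○○error) holds at position 5, which is reachable from 0, so ◇□(error → ○○error) holds.
At position 0: □(low_ink → error U active) is false; ◇□(error → ○○error) is true; so □(low_ink → error U active) ∧ ◇□(error → ○○error) is false.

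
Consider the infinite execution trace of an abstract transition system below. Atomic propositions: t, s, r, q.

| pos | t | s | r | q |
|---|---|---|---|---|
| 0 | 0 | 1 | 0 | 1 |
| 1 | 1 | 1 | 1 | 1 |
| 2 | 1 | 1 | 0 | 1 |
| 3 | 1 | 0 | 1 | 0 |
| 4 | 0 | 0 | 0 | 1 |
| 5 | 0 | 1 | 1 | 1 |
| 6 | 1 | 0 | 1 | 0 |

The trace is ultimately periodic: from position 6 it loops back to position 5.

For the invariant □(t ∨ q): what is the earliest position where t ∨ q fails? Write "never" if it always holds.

t ∨ q holds at every position 0..6, and those are all the positions the trace ever visits, so the invariant □(t ∨ q) is never violated.

never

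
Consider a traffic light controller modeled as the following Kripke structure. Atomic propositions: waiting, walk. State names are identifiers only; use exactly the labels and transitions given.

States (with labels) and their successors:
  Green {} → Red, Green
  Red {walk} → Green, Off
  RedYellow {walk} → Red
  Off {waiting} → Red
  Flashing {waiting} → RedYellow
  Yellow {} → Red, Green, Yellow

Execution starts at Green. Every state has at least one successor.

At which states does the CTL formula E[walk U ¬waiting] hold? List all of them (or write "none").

{Green, Red, RedYellow, Yellow}

States satisfying walk: {Red, RedYellow}.
States satisfying ¬waiting: {Green, Red, RedYellow, Yellow}.
States satisfying E[walk U ¬waiting]: {Green, Red, RedYellow, Yellow}.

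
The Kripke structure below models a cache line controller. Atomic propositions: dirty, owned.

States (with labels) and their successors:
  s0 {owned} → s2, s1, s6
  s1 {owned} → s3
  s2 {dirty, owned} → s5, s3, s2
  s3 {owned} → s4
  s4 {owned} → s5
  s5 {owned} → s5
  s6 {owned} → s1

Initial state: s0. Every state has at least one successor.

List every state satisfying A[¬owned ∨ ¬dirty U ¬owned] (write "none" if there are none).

none

States satisfying ¬owned ∨ ¬dirty: {s0, s1, s3, s4, s5, s6}.
States satisfying ¬owned: ∅.
States satisfying A[¬owned ∨ ¬dirty U ¬owned]: ∅.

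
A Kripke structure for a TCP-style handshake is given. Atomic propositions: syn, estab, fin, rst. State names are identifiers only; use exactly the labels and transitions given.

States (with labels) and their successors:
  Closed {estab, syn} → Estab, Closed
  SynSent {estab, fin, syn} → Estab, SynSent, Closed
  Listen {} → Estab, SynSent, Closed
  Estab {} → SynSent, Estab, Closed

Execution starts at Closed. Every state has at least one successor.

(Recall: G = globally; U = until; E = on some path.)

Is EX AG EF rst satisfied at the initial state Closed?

Violated

States satisfying AG EF rst: ∅.
States satisfying EX AG EF rst: ∅.
No suitable path/successor from Closed witnesses the formula.
Closed ∉ Sat(EX AG EF rst).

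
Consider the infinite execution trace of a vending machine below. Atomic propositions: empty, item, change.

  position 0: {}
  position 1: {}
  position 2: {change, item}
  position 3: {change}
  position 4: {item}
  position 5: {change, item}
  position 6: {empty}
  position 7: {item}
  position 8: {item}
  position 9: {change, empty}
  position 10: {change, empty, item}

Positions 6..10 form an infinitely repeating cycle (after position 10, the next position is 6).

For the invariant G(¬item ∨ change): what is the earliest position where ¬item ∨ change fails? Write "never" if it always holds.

Check ¬item ∨ change at each position in order: 0 ✓, 1 ✓, 2 ✓, 3 ✓.
At position 4 the labels are {item}, so ¬item ∨ change is false there. This is the first violation.

4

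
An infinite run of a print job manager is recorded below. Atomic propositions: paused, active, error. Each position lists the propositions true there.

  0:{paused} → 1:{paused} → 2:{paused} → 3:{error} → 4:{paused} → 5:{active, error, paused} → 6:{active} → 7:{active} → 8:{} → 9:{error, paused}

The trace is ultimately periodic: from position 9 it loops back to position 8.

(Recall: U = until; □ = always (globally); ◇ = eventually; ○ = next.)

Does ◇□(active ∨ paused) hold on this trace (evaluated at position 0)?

Violated

□(active ∨ paused) is false at every position 0..9, so it never becomes true and ◇□(active ∨ paused) fails.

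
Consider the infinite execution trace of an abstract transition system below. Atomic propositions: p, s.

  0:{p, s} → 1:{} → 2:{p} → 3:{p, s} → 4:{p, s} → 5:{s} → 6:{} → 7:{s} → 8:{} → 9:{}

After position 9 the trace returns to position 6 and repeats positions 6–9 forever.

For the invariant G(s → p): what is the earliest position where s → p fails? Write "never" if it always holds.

Check s → p at each position in order: 0 ✓, 1 ✓, 2 ✓, 3 ✓, 4 ✓.
At position 5 the labels are {s}, so s → p is false there. This is the first violation.

5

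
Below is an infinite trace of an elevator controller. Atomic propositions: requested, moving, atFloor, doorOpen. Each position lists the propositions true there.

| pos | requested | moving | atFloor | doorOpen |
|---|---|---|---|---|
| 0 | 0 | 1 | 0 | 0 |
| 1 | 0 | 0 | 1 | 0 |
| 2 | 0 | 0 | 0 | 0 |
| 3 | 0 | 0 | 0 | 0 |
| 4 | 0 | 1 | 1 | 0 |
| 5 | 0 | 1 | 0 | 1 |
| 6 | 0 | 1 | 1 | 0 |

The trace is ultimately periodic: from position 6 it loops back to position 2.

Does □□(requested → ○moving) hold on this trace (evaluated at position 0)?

□(requested → ○moving) holds at every position 0..6, and those are all positions ever visited, so □□(requested → ○moving) holds.

Holds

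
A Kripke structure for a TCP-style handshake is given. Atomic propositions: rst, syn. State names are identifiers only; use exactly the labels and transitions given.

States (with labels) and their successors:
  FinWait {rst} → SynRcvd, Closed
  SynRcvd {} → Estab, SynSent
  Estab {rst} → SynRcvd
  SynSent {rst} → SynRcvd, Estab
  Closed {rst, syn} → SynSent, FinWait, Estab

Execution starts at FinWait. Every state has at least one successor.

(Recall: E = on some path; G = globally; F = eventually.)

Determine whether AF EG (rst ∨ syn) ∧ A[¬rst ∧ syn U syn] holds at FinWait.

No

States satisfying EG (rst ∨ syn): {FinWait, Closed}.
States satisfying AF EG (rst ∨ syn): {FinWait, Closed}.
States satisfying ¬rst ∧ syn: ∅.
States satisfying syn: {Closed}.
States satisfying A[¬rst ∧ syn U syn]: {Closed}.
States satisfying AF EG (rst ∨ syn) ∧ A[¬rst ∧ syn U syn]: {Closed}.
FinWait ∉ Sat(AF EG (rst ∨ syn) ∧ A[¬rst ∧ syn U syn]).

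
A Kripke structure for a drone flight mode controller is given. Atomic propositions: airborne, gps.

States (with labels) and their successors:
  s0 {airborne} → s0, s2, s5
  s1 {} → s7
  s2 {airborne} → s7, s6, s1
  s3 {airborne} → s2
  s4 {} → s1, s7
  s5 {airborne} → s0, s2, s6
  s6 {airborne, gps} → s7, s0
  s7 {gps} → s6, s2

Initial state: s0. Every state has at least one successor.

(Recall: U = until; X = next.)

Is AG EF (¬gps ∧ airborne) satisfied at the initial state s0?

Yes

States satisfying EF (¬gps ∧ airborne): {s0, s1, s2, s3, s4, s5, s6, s7}.
States satisfying AG EF (¬gps ∧ airborne): {s0, s1, s2, s3, s4, s5, s6, s7}.
Every state reachable from s0 satisfies EF (¬gps ∧ airborne).
s0 ∈ Sat(AG EF (¬gps ∧ airborne)).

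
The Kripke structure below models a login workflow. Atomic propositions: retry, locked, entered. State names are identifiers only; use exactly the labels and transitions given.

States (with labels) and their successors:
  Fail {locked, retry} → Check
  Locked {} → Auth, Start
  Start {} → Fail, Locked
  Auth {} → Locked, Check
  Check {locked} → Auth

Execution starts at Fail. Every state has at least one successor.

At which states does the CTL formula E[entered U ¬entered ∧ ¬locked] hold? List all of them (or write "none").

States satisfying entered: ∅.
States satisfying ¬entered ∧ ¬locked: {Locked, Start, Auth}.
States satisfying E[entered U ¬entered ∧ ¬locked]: {Locked, Start, Auth}.

{Locked, Start, Auth}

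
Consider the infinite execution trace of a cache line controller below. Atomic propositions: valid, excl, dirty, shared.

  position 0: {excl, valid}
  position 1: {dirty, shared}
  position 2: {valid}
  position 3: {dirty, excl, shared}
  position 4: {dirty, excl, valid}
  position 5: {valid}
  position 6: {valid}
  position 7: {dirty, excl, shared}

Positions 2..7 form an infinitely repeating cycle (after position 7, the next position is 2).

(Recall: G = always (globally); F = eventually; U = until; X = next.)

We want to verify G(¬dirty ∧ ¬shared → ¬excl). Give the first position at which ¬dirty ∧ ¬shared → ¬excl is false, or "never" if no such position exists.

At position 0 the labels are {excl, valid}, so ¬dirty ∧ ¬shared → ¬excl is false there. This is the first violation.

0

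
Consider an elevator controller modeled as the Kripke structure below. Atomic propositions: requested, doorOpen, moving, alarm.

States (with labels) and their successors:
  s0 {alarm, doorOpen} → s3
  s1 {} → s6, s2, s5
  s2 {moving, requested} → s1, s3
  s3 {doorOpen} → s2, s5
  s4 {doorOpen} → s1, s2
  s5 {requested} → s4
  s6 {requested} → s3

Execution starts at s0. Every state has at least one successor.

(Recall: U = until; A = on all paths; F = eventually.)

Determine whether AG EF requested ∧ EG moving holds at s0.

States satisfying EF requested: {s0, s1, s2, s3, s4, s5, s6}.
States satisfying AG EF requested: {s0, s1, s2, s3, s4, s5, s6}.
States satisfying moving: {s2}.
States satisfying EG moving: ∅.
States satisfying AG EF requested ∧ EG moving: ∅.
s0 ∉ Sat(AG EF requested ∧ EG moving).

No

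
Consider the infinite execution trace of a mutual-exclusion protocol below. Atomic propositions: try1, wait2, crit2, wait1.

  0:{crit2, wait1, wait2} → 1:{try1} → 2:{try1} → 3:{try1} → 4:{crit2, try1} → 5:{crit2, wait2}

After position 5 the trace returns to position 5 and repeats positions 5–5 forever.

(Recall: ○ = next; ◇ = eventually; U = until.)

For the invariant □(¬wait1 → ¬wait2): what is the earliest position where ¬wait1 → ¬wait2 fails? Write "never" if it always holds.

5

Check ¬wait1 → ¬wait2 at each position in order: 0 ✓, 1 ✓, 2 ✓, 3 ✓, 4 ✓.
At position 5 the labels are {crit2, wait2}, so ¬wait1 → ¬wait2 is false there. This is the first violation.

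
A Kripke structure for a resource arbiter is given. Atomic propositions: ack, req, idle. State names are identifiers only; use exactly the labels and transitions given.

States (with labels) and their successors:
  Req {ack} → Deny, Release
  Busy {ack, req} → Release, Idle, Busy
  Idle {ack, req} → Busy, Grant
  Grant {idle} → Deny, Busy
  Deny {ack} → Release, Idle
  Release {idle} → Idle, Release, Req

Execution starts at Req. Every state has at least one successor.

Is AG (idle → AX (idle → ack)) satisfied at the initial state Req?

No

States satisfying idle → AX (idle → ack): {Req, Busy, Idle, Grant, Deny}.
States satisfying AG (idle → AX (idle → ack)): ∅.
Release is reachable from Req and violates idle → AX (idle → ack), so AG fails at Req.
Req ∉ Sat(AG (idle → AX (idle → ack))).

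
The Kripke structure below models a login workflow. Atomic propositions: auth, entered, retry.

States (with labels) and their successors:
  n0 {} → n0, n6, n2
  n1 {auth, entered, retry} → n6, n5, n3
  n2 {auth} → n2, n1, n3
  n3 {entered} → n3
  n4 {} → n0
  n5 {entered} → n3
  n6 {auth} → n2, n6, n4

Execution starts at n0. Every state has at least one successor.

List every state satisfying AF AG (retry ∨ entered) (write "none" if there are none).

States satisfying AG (retry ∨ entered): {n3, n5}.
States satisfying AF AG (retry ∨ entered): {n3, n5}.

{n3, n5}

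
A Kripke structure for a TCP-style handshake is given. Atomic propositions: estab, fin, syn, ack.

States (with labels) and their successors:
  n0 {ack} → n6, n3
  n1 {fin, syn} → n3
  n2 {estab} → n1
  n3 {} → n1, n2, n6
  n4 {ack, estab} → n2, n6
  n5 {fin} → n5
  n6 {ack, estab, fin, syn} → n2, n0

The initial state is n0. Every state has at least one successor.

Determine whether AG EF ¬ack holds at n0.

States satisfying EF ¬ack: {n0, n1, n2, n3, n4, n5, n6}.
States satisfying AG EF ¬ack: {n0, n1, n2, n3, n4, n5, n6}.
Every state reachable from n0 satisfies EF ¬ack.
n0 ∈ Sat(AG EF ¬ack).

Yes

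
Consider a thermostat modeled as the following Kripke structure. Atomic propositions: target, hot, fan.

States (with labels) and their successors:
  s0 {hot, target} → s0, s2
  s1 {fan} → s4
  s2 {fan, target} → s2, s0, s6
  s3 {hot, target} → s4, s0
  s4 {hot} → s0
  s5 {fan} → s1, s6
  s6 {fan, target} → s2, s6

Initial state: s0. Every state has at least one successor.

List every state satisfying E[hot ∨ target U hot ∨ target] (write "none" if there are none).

{s0, s2, s3, s4, s6}

States satisfying hot ∨ target: {s0, s2, s3, s4, s6}.
States satisfying E[hot ∨ target U hot ∨ target]: {s0, s2, s3, s4, s6}.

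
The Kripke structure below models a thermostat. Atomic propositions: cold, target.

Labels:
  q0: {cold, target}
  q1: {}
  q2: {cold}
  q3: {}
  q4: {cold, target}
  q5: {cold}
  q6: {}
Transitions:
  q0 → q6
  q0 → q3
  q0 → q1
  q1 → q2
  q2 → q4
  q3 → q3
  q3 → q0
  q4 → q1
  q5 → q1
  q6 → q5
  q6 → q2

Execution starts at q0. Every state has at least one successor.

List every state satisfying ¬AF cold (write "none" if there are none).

{q3}

States satisfying cold: {q0, q2, q4, q5}.
States satisfying AF cold: {q0, q1, q2, q4, q5, q6}.
States satisfying ¬AF cold: {q3}.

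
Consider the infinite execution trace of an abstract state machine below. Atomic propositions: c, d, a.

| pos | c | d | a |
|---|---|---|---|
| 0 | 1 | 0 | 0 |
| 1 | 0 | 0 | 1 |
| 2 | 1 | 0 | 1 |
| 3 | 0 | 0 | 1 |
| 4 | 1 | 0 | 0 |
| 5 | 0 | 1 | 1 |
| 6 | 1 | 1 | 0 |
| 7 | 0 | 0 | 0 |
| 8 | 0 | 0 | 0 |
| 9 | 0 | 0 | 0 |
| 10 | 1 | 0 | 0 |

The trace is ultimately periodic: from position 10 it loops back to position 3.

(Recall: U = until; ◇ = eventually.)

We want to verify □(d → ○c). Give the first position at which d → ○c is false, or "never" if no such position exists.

6

Check d → ○c at each position in order: 0 ✓, 1 ✓, 2 ✓, 3 ✓, 4 ✓, 5 ✓.
At position 6 the labels are {c, d} and the next position 7 has {}, so d → ○c is false there. This is the first violation.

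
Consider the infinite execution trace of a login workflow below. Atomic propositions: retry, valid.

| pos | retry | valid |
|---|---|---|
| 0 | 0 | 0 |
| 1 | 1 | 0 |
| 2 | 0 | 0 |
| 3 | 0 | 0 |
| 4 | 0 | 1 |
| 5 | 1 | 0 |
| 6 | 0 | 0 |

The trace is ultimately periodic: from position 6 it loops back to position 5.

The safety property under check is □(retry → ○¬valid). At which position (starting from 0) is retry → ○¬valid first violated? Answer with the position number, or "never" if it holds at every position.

never

retry → ○¬valid holds at every position 0..6, and those are all the positions the trace ever visits, so the invariant □(retry → ○¬valid) is never violated.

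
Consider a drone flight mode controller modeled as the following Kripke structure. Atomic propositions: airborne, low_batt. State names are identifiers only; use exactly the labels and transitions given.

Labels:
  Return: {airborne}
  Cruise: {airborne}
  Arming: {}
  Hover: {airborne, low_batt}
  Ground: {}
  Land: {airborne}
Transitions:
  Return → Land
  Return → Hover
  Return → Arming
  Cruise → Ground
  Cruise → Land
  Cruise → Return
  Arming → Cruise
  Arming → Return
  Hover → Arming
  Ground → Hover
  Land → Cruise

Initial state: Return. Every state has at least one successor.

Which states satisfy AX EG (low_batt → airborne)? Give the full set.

States satisfying EG (low_batt → airborne): {Return, Cruise, Arming, Hover, Ground, Land}.
States satisfying AX EG (low_batt → airborne): {Return, Cruise, Arming, Hover, Ground, Land}.

{Return, Cruise, Arming, Hover, Ground, Land}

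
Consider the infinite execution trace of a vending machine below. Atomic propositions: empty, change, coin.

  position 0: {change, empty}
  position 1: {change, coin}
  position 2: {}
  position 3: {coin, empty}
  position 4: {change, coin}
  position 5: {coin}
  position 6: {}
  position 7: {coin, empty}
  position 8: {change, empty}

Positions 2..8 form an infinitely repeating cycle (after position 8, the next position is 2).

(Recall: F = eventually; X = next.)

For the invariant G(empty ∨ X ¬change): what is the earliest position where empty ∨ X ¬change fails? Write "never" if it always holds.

empty ∨ X ¬change holds at every position 0..8, and those are all the positions the trace ever visits, so the invariant G(empty ∨ X ¬change) is never violated.

never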